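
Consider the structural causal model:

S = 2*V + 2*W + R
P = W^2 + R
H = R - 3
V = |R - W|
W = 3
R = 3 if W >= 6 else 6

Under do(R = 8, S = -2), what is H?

Setting R = 8, S = -2 by intervention discards those variables' equations.
H = R - 3  [with R=8]  = 5

5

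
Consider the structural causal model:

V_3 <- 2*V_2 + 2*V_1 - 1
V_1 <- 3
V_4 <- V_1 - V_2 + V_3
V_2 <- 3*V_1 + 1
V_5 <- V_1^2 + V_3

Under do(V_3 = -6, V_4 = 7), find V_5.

Setting V_3 = -6, V_4 = 7 by intervention discards those variables' equations.
V_5 = V_1^2 + V_3  [with V_1=3, V_3=-6]  = 3

3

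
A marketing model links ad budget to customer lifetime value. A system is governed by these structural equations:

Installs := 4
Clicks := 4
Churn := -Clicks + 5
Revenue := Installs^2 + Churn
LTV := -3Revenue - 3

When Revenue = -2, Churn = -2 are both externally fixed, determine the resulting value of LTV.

The joint intervention fixes Revenue = -2, Churn = -2, removing each variable's own equation.
LTV = -3Revenue - 3  [with Revenue=-2]  = 3

3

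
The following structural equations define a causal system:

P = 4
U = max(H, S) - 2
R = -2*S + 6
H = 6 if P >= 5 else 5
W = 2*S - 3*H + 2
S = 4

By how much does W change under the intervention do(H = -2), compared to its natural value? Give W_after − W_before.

21

The intervention breaks the incoming arrows to H: H = 6 if P >= 5 else 5 no longer applies, and H = -2.
W = 2*S - 3*H + 2  [with S=4, H=-2]  = 16
Without intervention: H = 6 if P >= 5 else 5  [with P=4]  = 5; W = 2*S - 3*H + 2  [with S=4, H=5]  = -5.
Change = 16 − (-5) = 21.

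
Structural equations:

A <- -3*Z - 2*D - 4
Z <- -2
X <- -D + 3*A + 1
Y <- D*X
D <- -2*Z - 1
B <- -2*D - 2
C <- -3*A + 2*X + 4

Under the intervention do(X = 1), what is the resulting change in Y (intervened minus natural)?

Under do(X=1), the mechanism X <- -D + 3*A + 1 is discarded; X is fixed at 1.
D = -2*Z - 1  [with Z=-2]  = 3
Y = D*X  [with D=3, X=1]  = 3
Without intervention: D = -2*Z - 1  [with Z=-2]  = 3; A = -3*Z - 2*D - 4  [with Z=-2, D=3]  = -4; X = -D + 3*A + 1  [with D=3, A=-4]  = -14; Y = D*X  [with D=3, X=-14]  = -42.
Change = 3 − (-42) = 45.

45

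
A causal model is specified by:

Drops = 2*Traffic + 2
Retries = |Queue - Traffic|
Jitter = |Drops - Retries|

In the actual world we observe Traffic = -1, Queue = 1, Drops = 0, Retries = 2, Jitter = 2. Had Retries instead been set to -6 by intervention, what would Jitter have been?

6

Intervening sets Retries = -6 and removes its equation (Retries = |Queue - Traffic|).
Drops = 2*Traffic + 2  [with Traffic=-1]  = 0
Jitter = |Drops - Retries|  [with Drops=0, Retries=-6]  = 6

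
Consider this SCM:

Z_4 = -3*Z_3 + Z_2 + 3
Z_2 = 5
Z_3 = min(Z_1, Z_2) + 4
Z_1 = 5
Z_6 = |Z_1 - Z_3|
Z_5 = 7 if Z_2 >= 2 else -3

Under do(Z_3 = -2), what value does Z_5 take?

7

do(Z_3=-2) replaces the equation Z_3 = min(Z_1, Z_2) + 4 with the constant Z_3 = -2.
Z_5 is not downstream of the intervention, so its value is determined by the original equations.
Z_5 = 7 if Z_2 >= 2 else -3  [with Z_2=5]  = 7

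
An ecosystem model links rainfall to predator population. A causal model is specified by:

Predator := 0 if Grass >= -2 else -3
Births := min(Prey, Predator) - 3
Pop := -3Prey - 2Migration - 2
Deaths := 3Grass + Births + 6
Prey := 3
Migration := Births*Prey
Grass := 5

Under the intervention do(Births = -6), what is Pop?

The intervention breaks the incoming arrows to Births: Births := min(Prey, Predator) - 3 no longer applies, and Births = -6.
Migration = Births*Prey  [with Births=-6, Prey=3]  = -18
Pop = -3Prey - 2Migration - 2  [with Prey=3, Migration=-18]  = 25

25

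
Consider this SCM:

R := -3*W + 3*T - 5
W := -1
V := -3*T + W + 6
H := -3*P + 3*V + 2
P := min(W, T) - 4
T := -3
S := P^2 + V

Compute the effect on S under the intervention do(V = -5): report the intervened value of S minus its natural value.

-19

Intervening sets V = -5 and removes its equation (V := -3*T + W + 6).
P = min(W, T) - 4  [with W=-1, T=-3]  = -7
S = P^2 + V  [with P=-7, V=-5]  = 44
Without intervention: P = min(W, T) - 4  [with W=-1, T=-3]  = -7; V = -3*T + W + 6  [with T=-3, W=-1]  = 14; S = P^2 + V  [with P=-7, V=14]  = 63.
Change = 44 − 63 = -19.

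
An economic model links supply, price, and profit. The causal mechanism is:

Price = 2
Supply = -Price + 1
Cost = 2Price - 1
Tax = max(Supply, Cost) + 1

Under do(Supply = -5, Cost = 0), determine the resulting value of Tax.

Setting Supply = -5, Cost = 0 by intervention discards those variables' equations.
Tax = max(Supply, Cost) + 1  [with Supply=-5, Cost=0]  = 1

1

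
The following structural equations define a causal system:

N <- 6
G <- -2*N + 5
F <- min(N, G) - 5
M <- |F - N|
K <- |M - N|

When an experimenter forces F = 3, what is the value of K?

3

do(F=3) replaces the equation F <- min(N, G) - 5 with the constant F = 3.
M = |F - N|  [with F=3, N=6]  = 3
K = |M - N|  [with M=3, N=6]  = 3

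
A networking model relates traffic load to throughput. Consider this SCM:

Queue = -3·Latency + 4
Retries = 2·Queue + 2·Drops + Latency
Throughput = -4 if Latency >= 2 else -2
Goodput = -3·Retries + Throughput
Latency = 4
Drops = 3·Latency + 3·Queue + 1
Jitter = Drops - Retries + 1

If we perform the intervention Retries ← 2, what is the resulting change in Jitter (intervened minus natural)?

-36

Intervening sets Retries = 2 and removes its equation (Retries = 2·Queue + 2·Drops + Latency).
Queue = -3·Latency + 4  [with Latency=4]  = -8
Drops = 3·Latency + 3·Queue + 1  [with Latency=4, Queue=-8]  = -11
Jitter = Drops - Retries + 1  [with Drops=-11, Retries=2]  = -12
Without intervention: Queue = -3·Latency + 4  [with Latency=4]  = -8; Drops = 3·Latency + 3·Queue + 1  [with Latency=4, Queue=-8]  = -11; Retries = 2·Queue + 2·Drops + Latency  [with Queue=-8, Drops=-11, Latency=4]  = -34; Jitter = Drops - Retries + 1  [with Drops=-11, Retries=-34]  = 24.
Change = -12 − 24 = -36.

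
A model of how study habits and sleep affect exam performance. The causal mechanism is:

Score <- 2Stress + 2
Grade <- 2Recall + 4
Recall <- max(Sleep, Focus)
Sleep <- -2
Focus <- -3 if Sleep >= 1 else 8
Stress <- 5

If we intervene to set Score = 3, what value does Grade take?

Under do(Score=3), the mechanism Score <- 2Stress + 2 is discarded; Score is fixed at 3.
Since Grade is not a descendant of the intervened variable, it is unaffected.
Focus = -3 if Sleep >= 1 else 8  [with Sleep=-2]  = 8
Recall = max(Sleep, Focus)  [with Sleep=-2, Focus=8]  = 8
Grade = 2Recall + 4  [with Recall=8]  = 20

20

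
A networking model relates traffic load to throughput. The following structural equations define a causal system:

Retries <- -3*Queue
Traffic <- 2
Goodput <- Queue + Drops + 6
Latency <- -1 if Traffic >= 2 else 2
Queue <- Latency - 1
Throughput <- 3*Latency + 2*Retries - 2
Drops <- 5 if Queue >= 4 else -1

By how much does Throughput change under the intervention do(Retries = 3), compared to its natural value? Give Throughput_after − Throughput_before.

-6

The intervention breaks the incoming arrows to Retries: Retries <- -3*Queue no longer applies, and Retries = 3.
Latency = -1 if Traffic >= 2 else 2  [with Traffic=2]  = -1
Throughput = 3*Latency + 2*Retries - 2  [with Latency=-1, Retries=3]  = 1
Without intervention: Latency = -1 if Traffic >= 2 else 2  [with Traffic=2]  = -1; Queue = Latency - 1  [with Latency=-1]  = -2; Retries = -3*Queue  [with Queue=-2]  = 6; Throughput = 3*Latency + 2*Retries - 2  [with Latency=-1, Retries=6]  = 7.
Change = 1 − 7 = -6.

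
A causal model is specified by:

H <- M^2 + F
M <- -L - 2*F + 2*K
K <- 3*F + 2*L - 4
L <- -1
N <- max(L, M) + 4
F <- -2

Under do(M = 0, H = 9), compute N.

4

The joint intervention fixes M = 0, H = 9, removing each variable's own equation.
N = max(L, M) + 4  [with L=-1, M=0]  = 4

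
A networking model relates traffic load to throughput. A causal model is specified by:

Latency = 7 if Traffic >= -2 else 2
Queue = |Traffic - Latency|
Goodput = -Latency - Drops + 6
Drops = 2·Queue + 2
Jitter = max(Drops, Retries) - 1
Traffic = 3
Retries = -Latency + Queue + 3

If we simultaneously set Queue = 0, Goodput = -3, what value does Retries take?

-4

Setting Queue = 0, Goodput = -3 by intervention discards those variables' equations.
Latency = 7 if Traffic >= -2 else 2  [with Traffic=3]  = 7
Retries = -Latency + Queue + 3  [with Latency=7, Queue=0]  = -4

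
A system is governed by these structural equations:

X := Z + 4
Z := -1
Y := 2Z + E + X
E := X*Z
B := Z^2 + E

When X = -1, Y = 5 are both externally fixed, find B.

2

Setting X = -1, Y = 5 by intervention discards those variables' equations.
E = X*Z  [with X=-1, Z=-1]  = 1
B = Z^2 + E  [with Z=-1, E=1]  = 2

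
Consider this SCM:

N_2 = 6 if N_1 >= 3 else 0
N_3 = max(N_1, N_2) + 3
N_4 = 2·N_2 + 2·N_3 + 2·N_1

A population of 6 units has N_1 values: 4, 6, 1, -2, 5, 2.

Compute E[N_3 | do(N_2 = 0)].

6

The intervention sets N_2=0 in all 6 units regardless of N_1. Recomputing N_3 per unit gives 7, 9, 4, 3, 8, 5; average 6.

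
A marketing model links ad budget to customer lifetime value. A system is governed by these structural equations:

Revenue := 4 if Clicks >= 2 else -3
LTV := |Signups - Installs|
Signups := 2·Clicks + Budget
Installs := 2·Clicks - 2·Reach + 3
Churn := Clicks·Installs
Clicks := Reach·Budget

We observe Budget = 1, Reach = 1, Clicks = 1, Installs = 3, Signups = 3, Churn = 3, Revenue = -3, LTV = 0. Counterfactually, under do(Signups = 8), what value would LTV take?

do(Signups=8) replaces the equation Signups := 2·Clicks + Budget with the constant Signups = 8.
Clicks = Reach·Budget  [with Reach=1, Budget=1]  = 1
Installs = 2·Clicks - 2·Reach + 3  [with Clicks=1, Reach=1]  = 3
LTV = |Signups - Installs|  [with Signups=8, Installs=3]  = 5

5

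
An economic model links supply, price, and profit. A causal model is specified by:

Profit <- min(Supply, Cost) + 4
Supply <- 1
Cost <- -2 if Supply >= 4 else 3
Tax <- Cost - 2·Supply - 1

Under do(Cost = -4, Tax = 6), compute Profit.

0

Setting Cost = -4, Tax = 6 by intervention discards those variables' equations.
Profit = min(Supply, Cost) + 4  [with Supply=1, Cost=-4]  = 0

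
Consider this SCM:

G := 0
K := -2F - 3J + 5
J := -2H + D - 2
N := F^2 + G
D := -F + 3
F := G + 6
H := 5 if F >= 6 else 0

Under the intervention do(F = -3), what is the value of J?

4

Under do(F=-3), the mechanism F := G + 6 is discarded; F is fixed at -3.
H = 5 if F >= 6 else 0  [with F=-3]  = 0
D = -F + 3  [with F=-3]  = 6
J = -2H + D - 2  [with H=0, D=6]  = 4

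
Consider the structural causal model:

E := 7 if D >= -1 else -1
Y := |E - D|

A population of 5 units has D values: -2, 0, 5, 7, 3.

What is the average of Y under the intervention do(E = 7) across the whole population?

4.4

do(E=7) breaks E's dependence on D. With E=7 fixed, Y across the units is 9, 7, 2, 0, 4, mean 4.4.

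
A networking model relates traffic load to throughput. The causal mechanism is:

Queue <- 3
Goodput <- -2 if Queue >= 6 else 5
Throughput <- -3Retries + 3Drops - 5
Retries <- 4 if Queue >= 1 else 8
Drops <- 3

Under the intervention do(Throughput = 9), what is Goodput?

5

Intervening sets Throughput = 9 and removes its equation (Throughput <- -3Retries + 3Drops - 5).
No directed path runs from Throughput to Goodput, so Goodput keeps its natural value.
Goodput = -2 if Queue >= 6 else 5  [with Queue=3]  = 5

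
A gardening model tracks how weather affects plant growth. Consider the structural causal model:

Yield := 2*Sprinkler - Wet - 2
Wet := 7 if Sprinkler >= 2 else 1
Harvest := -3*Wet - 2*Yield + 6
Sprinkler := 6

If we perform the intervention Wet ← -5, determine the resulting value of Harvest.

Under do(Wet=-5), the mechanism Wet := 7 if Sprinkler >= 2 else 1 is discarded; Wet is fixed at -5.
Yield = 2*Sprinkler - Wet - 2  [with Sprinkler=6, Wet=-5]  = 15
Harvest = -3*Wet - 2*Yield + 6  [with Wet=-5, Yield=15]  = -9

-9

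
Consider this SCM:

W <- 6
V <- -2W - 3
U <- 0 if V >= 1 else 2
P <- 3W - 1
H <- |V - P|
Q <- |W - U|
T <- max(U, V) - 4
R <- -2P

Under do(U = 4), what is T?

0

The intervention breaks the incoming arrows to U: U <- 0 if V >= 1 else 2 no longer applies, and U = 4.
V = -2W - 3  [with W=6]  = -15
T = max(U, V) - 4  [with U=4, V=-15]  = 0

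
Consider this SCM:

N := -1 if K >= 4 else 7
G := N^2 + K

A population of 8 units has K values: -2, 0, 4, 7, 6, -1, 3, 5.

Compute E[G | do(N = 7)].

Every unit gets N=7 under the intervention. G values become 47, 49, 53, 56, 55, 48, 52, 54; E[G|do(N=7)] = 51.75.

51.75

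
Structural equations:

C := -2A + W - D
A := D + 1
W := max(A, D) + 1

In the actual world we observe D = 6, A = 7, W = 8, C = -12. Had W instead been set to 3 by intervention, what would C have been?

-17

The intervention breaks the incoming arrows to W: W := max(A, D) + 1 no longer applies, and W = 3.
A = D + 1  [with D=6]  = 7
C = -2A + W - D  [with A=7, W=3, D=6]  = -17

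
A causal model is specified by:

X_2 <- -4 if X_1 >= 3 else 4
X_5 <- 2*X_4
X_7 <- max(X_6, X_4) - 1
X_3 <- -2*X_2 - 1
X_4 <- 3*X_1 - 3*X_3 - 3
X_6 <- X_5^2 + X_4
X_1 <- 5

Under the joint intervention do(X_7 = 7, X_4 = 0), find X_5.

0

Under do(X_7 = 7, X_4 = 0), each intervened variable's structural equation is replaced by its fixed value.
X_5 = 2*X_4  [with X_4=0]  = 0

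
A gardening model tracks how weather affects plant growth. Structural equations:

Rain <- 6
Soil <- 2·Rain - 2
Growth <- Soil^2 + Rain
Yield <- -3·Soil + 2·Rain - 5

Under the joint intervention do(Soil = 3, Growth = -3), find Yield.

-2

Setting Soil = 3, Growth = -3 by intervention discards those variables' equations.
Yield = -3·Soil + 2·Rain - 5  [with Soil=3, Rain=6]  = -2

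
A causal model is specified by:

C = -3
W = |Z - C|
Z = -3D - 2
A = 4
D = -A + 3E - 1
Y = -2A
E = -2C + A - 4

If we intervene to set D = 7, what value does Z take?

Under do(D=7), the mechanism D = -A + 3E - 1 is discarded; D is fixed at 7.
Z = -3D - 2  [with D=7]  = -23

-23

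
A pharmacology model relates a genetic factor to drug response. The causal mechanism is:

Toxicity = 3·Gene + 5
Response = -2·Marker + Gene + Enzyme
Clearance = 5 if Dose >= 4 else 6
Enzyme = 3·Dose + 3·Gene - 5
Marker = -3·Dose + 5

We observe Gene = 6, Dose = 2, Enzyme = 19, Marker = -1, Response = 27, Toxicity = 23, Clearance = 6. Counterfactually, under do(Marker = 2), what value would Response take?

21

Intervening sets Marker = 2 and removes its equation (Marker = -3·Dose + 5).
Enzyme = 3·Dose + 3·Gene - 5  [with Dose=2, Gene=6]  = 19
Response = -2·Marker + Gene + Enzyme  [with Marker=2, Gene=6, Enzyme=19]  = 21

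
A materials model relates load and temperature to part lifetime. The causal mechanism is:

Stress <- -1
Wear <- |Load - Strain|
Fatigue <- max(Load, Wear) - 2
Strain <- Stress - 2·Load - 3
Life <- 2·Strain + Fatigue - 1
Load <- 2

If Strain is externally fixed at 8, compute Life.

The intervention breaks the incoming arrows to Strain: Strain <- Stress - 2·Load - 3 no longer applies, and Strain = 8.
Wear = |Load - Strain|  [with Load=2, Strain=8]  = 6
Fatigue = max(Load, Wear) - 2  [with Load=2, Wear=6]  = 4
Life = 2·Strain + Fatigue - 1  [with Strain=8, Fatigue=4]  = 19

19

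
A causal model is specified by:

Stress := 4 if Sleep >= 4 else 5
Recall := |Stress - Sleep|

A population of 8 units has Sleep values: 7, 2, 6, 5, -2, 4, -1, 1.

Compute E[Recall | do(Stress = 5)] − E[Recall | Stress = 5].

-2

Under do(Stress=5), Stress's equation is replaced by Stress=5 for every unit. Per-unit Recall: 2, 3, 1, 0, 7, 1, 6, 4. Mean = 3.
Observing Stress=5 restricts to units where Stress's equation naturally yields 5: Sleep ∈ {2, -2, -1, 1}. In that subpopulation Recall = 3, 7, 6, 4, mean 5.
Difference = 3 − 5 = -2.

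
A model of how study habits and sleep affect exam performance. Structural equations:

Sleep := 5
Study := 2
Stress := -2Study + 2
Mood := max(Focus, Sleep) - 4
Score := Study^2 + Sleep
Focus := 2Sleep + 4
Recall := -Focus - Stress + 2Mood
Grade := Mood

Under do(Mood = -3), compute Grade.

Intervening sets Mood = -3 and removes its equation (Mood := max(Focus, Sleep) - 4).
Grade = Mood  [with Mood=-3]  = -3

-3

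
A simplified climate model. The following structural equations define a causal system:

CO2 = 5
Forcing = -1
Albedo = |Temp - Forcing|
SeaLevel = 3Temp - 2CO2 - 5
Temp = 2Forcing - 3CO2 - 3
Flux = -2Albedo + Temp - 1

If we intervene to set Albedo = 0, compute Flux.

-21

Under do(Albedo=0), the mechanism Albedo = |Temp - Forcing| is discarded; Albedo is fixed at 0.
Temp = 2Forcing - 3CO2 - 3  [with Forcing=-1, CO2=5]  = -20
Flux = -2Albedo + Temp - 1  [with Albedo=0, Temp=-20]  = -21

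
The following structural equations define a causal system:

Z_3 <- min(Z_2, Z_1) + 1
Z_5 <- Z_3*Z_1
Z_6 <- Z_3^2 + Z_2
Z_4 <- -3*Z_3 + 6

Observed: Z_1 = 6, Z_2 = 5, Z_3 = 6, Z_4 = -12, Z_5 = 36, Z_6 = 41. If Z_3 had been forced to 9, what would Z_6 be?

86

The intervention breaks the incoming arrows to Z_3: Z_3 <- min(Z_2, Z_1) + 1 no longer applies, and Z_3 = 9.
Z_6 = Z_3^2 + Z_2  [with Z_3=9, Z_2=5]  = 86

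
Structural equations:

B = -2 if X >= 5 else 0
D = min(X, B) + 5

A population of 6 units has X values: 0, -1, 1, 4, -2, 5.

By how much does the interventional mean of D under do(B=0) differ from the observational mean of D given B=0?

The intervention sets B=0 in all 6 units regardless of X. Recomputing D per unit gives 5, 4, 5, 5, 3, 5; average 4.5.
Conditioning on B=0 selects the 5 unit(s) with X ∈ {0, -1, 1, 4, -2}. Their D values: 5, 4, 5, 5, 3. Mean = 4.4.
Difference = 4.5 − 4.4 = 0.1.

0.1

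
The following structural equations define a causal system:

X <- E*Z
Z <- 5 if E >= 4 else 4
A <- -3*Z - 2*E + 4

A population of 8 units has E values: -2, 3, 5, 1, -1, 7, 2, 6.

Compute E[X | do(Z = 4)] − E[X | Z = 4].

8.1

Every unit gets Z=4 under the intervention. X values become -8, 12, 20, 4, -4, 28, 8, 24; E[X|do(Z=4)] = 10.5.
E[X|Z=4] averages over only the 5 units with Z=4 (E = -2, 3, 1, -1, 2): X = -8, 12, 4, -4, 8, mean 2.4.
Difference = 10.5 − 2.4 = 8.1.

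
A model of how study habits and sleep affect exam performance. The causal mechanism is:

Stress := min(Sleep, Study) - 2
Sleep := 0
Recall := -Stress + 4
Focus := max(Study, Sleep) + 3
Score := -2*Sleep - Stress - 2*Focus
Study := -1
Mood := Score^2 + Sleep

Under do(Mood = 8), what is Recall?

7

Intervening sets Mood = 8 and removes its equation (Mood := Score^2 + Sleep).
No directed path runs from Mood to Recall, so Recall keeps its natural value.
Stress = min(Sleep, Study) - 2  [with Sleep=0, Study=-1]  = -3
Recall = -Stress + 4  [with Stress=-3]  = 7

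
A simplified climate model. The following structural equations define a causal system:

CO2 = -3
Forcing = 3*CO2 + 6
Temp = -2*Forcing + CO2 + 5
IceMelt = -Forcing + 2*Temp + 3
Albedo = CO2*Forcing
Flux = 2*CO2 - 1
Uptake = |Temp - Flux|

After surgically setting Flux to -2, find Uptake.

Intervening sets Flux = -2 and removes its equation (Flux = 2*CO2 - 1).
Forcing = 3*CO2 + 6  [with CO2=-3]  = -3
Temp = -2*Forcing + CO2 + 5  [with Forcing=-3, CO2=-3]  = 8
Uptake = |Temp - Flux|  [with Temp=8, Flux=-2]  = 10

10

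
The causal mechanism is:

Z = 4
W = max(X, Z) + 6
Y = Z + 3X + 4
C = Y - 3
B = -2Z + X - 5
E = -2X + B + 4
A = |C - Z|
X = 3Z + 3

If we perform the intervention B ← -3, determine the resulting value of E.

-29

Intervening sets B = -3 and removes its equation (B = -2Z + X - 5).
X = 3Z + 3  [with Z=4]  = 15
E = -2X + B + 4  [with X=15, B=-3]  = -29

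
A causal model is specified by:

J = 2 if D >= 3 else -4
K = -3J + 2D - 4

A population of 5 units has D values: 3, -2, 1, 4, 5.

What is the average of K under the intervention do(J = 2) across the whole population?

Every unit gets J=2 under the intervention. K values become -4, -14, -8, -2, 0; E[K|do(J=2)] = -5.6.

-5.6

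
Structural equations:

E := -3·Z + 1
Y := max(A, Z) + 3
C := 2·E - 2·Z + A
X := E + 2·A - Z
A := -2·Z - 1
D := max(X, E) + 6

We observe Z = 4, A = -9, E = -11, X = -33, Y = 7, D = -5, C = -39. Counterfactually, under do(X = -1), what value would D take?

5

Under do(X=-1), the mechanism X := E + 2·A - Z is discarded; X is fixed at -1.
E = -3·Z + 1  [with Z=4]  = -11
D = max(X, E) + 6  [with X=-1, E=-11]  = 5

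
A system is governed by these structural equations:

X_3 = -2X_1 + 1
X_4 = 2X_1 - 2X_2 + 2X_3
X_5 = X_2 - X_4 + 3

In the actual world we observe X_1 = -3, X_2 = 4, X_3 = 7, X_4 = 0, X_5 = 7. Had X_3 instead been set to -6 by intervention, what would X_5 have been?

33

do(X_3=-6) replaces the equation X_3 = -2X_1 + 1 with the constant X_3 = -6.
X_4 = 2X_1 - 2X_2 + 2X_3  [with X_1=-3, X_2=4, X_3=-6]  = -26
X_5 = X_2 - X_4 + 3  [with X_2=4, X_4=-26]  = 33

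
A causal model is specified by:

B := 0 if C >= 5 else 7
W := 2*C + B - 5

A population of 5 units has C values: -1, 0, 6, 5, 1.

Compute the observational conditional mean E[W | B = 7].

Observing B=7 restricts to units where B's equation naturally yields 7: C ∈ {-1, 0, 1}. In that subpopulation W = 0, 2, 4, mean 2.

2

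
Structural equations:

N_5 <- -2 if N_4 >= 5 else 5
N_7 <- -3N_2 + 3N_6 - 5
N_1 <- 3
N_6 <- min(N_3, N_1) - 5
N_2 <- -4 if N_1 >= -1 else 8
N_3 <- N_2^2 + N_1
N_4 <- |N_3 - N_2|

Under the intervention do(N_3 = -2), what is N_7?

The intervention breaks the incoming arrows to N_3: N_3 <- N_2^2 + N_1 no longer applies, and N_3 = -2.
N_2 = -4 if N_1 >= -1 else 8  [with N_1=3]  = -4
N_6 = min(N_3, N_1) - 5  [with N_3=-2, N_1=3]  = -7
N_7 = -3N_2 + 3N_6 - 5  [with N_2=-4, N_6=-7]  = -14

-14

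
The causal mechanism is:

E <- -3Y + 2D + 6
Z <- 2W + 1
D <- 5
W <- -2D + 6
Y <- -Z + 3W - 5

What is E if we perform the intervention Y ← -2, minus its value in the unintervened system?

-24

Intervening sets Y = -2 and removes its equation (Y <- -Z + 3W - 5).
E = -3Y + 2D + 6  [with Y=-2, D=5]  = 22
Without intervention: W = -2D + 6  [with D=5]  = -4; Z = 2W + 1  [with W=-4]  = -7; Y = -Z + 3W - 5  [with Z=-7, W=-4]  = -10; E = -3Y + 2D + 6  [with Y=-10, D=5]  = 46.
Change = 22 − 46 = -24.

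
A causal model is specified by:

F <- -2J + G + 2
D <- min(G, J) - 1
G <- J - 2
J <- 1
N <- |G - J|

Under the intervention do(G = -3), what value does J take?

Under do(G=-3), the mechanism G <- J - 2 is discarded; G is fixed at -3.
J is not downstream of the intervention, so its value is determined by the original equations.

1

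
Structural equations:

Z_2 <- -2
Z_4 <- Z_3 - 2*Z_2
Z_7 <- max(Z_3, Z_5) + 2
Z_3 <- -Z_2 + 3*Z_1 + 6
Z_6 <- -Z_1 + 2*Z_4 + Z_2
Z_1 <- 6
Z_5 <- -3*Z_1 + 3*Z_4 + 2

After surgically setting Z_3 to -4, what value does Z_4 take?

The intervention breaks the incoming arrows to Z_3: Z_3 <- -Z_2 + 3*Z_1 + 6 no longer applies, and Z_3 = -4.
Z_4 = Z_3 - 2*Z_2  [with Z_3=-4, Z_2=-2]  = 0

0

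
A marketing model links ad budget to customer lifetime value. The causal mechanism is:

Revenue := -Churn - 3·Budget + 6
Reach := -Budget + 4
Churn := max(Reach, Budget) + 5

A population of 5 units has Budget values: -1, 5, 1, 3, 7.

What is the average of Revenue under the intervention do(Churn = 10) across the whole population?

-13

Every unit gets Churn=10 under the intervention. Revenue values become -1, -19, -7, -13, -25; E[Revenue|do(Churn=10)] = -13.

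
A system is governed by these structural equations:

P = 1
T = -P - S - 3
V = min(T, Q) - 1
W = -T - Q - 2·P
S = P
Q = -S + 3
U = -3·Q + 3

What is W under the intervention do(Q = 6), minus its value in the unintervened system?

Intervening sets Q = 6 and removes its equation (Q = -S + 3).
S = P  [with P=1]  = 1
T = -P - S - 3  [with P=1, S=1]  = -5
W = -T - Q - 2·P  [with T=-5, Q=6, P=1]  = -3
Without intervention: S = P  [with P=1]  = 1; T = -P - S - 3  [with P=1, S=1]  = -5; Q = -S + 3  [with S=1]  = 2; W = -T - Q - 2·P  [with T=-5, Q=2, P=1]  = 1.
Change = -3 − 1 = -4.

-4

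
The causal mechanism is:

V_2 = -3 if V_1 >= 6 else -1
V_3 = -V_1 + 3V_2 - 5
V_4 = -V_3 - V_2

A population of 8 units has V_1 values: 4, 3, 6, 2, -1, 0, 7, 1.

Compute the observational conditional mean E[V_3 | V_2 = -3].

-20.5

E[V_3|V_2=-3] averages over only the 2 units with V_2=-3 (V_1 = 6, 7): V_3 = -20, -21, mean -20.5.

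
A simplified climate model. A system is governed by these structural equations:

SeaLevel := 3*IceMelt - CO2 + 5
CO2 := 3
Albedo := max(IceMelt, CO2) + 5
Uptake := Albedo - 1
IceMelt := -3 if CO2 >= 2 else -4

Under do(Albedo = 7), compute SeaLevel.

-7

The intervention breaks the incoming arrows to Albedo: Albedo := max(IceMelt, CO2) + 5 no longer applies, and Albedo = 7.
SeaLevel is not downstream of the intervention, so its value is determined by the original equations.
IceMelt = -3 if CO2 >= 2 else -4  [with CO2=3]  = -3
SeaLevel = 3*IceMelt - CO2 + 5  [with IceMelt=-3, CO2=3]  = -7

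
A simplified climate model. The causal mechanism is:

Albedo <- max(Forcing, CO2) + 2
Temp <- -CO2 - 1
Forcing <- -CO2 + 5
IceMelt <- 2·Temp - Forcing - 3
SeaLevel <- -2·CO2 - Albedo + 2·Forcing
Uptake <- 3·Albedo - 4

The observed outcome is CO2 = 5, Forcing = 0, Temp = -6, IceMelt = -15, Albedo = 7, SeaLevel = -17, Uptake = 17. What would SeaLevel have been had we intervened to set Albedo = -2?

The intervention breaks the incoming arrows to Albedo: Albedo <- max(Forcing, CO2) + 2 no longer applies, and Albedo = -2.
Forcing = -CO2 + 5  [with CO2=5]  = 0
SeaLevel = -2·CO2 - Albedo + 2·Forcing  [with CO2=5, Albedo=-2, Forcing=0]  = -8

-8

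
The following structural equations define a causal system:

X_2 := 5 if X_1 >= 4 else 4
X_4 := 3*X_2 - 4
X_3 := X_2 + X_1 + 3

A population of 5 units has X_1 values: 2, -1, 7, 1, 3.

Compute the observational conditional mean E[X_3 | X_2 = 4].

E[X_3|X_2=4] averages over only the 4 units with X_2=4 (X_1 = 2, -1, 1, 3): X_3 = 9, 6, 8, 10, mean 8.25.

8.25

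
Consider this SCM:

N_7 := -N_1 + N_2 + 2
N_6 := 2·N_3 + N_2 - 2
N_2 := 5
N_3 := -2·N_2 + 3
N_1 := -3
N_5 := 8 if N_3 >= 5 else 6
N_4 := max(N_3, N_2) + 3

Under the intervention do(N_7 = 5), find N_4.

Under do(N_7=5), the mechanism N_7 := -N_1 + N_2 + 2 is discarded; N_7 is fixed at 5.
Since N_4 is not a descendant of the intervened variable, it is unaffected.
N_3 = -2·N_2 + 3  [with N_2=5]  = -7
N_4 = max(N_3, N_2) + 3  [with N_3=-7, N_2=5]  = 8

8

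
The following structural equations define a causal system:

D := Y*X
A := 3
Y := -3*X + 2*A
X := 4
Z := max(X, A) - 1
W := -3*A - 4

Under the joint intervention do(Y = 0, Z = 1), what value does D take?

0

The joint intervention fixes Y = 0, Z = 1, removing each variable's own equation.
D = Y*X  [with Y=0, X=4]  = 0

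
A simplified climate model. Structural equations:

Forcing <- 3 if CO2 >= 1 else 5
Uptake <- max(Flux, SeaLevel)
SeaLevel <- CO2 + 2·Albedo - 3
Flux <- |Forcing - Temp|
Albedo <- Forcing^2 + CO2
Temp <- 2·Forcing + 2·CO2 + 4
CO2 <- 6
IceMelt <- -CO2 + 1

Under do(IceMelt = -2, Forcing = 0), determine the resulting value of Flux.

Under do(IceMelt = -2, Forcing = 0), each intervened variable's structural equation is replaced by its fixed value.
Temp = 2·Forcing + 2·CO2 + 4  [with Forcing=0, CO2=6]  = 16
Flux = |Forcing - Temp|  [with Forcing=0, Temp=16]  = 16

16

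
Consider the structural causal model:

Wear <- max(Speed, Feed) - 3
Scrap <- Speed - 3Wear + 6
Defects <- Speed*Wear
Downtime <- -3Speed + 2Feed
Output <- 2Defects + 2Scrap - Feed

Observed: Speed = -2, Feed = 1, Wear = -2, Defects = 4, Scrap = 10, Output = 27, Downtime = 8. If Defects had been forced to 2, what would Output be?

23

Under do(Defects=2), the mechanism Defects <- Speed*Wear is discarded; Defects is fixed at 2.
Wear = max(Speed, Feed) - 3  [with Speed=-2, Feed=1]  = -2
Scrap = Speed - 3Wear + 6  [with Speed=-2, Wear=-2]  = 10
Output = 2Defects + 2Scrap - Feed  [with Defects=2, Scrap=10, Feed=1]  = 23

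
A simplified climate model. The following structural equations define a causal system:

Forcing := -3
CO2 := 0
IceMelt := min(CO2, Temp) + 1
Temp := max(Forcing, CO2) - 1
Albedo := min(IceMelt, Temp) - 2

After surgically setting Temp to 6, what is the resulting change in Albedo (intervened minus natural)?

do(Temp=6) replaces the equation Temp := max(Forcing, CO2) - 1 with the constant Temp = 6.
IceMelt = min(CO2, Temp) + 1  [with CO2=0, Temp=6]  = 1
Albedo = min(IceMelt, Temp) - 2  [with IceMelt=1, Temp=6]  = -1
Without intervention: Temp = max(Forcing, CO2) - 1  [with Forcing=-3, CO2=0]  = -1; IceMelt = min(CO2, Temp) + 1  [with CO2=0, Temp=-1]  = 0; Albedo = min(IceMelt, Temp) - 2  [with IceMelt=0, Temp=-1]  = -3.
Change = -1 − (-3) = 2.

2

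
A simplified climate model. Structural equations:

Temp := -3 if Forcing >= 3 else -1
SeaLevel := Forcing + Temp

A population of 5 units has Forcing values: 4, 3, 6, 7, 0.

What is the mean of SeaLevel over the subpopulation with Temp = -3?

2

Observing Temp=-3 restricts to units where Temp's equation naturally yields -3: Forcing ∈ {4, 3, 6, 7}. In that subpopulation SeaLevel = 1, 0, 3, 4, mean 2.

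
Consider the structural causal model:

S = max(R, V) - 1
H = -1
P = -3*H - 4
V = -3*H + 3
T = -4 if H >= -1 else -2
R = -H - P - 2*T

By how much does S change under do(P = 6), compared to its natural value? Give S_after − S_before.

The intervention breaks the incoming arrows to P: P = -3*H - 4 no longer applies, and P = 6.
T = -4 if H >= -1 else -2  [with H=-1]  = -4
V = -3*H + 3  [with H=-1]  = 6
R = -H - P - 2*T  [with H=-1, P=6, T=-4]  = 3
S = max(R, V) - 1  [with R=3, V=6]  = 5
Without intervention: T = -4 if H >= -1 else -2  [with H=-1]  = -4; P = -3*H - 4  [with H=-1]  = -1; V = -3*H + 3  [with H=-1]  = 6; R = -H - P - 2*T  [with H=-1, P=-1, T=-4]  = 10; S = max(R, V) - 1  [with R=10, V=6]  = 9.
Change = 5 − 9 = -4.

-4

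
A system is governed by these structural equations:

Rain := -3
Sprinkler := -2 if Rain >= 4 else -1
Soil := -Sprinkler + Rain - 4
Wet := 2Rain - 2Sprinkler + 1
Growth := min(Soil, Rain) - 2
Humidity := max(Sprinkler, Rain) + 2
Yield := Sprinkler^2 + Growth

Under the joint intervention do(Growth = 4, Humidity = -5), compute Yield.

5

Under do(Growth = 4, Humidity = -5), each intervened variable's structural equation is replaced by its fixed value.
Sprinkler = -2 if Rain >= 4 else -1  [with Rain=-3]  = -1
Yield = Sprinkler^2 + Growth  [with Sprinkler=-1, Growth=4]  = 5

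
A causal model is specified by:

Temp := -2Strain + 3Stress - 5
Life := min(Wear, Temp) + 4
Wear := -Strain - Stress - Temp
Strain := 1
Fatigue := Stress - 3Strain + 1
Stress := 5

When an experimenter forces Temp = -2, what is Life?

The intervention breaks the incoming arrows to Temp: Temp := -2Strain + 3Stress - 5 no longer applies, and Temp = -2.
Wear = -Strain - Stress - Temp  [with Strain=1, Stress=5, Temp=-2]  = -4
Life = min(Wear, Temp) + 4  [with Wear=-4, Temp=-2]  = 0

0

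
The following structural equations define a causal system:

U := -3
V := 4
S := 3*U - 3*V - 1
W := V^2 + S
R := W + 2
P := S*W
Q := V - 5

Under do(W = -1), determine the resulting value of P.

Under do(W=-1), the mechanism W := V^2 + S is discarded; W is fixed at -1.
S = 3*U - 3*V - 1  [with U=-3, V=4]  = -22
P = S*W  [with S=-22, W=-1]  = 22

22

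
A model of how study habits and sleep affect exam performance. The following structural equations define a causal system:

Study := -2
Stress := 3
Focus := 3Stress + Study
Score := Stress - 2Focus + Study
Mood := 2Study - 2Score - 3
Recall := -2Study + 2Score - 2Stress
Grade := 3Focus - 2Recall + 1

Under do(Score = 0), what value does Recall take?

-2

Under do(Score=0), the mechanism Score := Stress - 2Focus + Study is discarded; Score is fixed at 0.
Recall = -2Study + 2Score - 2Stress  [with Study=-2, Score=0, Stress=3]  = -2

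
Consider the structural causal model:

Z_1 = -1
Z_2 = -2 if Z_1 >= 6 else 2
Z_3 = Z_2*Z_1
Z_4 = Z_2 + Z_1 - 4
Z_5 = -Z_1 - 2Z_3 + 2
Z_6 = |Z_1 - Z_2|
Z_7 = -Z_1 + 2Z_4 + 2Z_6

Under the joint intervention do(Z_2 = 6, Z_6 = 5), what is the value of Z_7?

13

Setting Z_2 = 6, Z_6 = 5 by intervention discards those variables' equations.
Z_4 = Z_2 + Z_1 - 4  [with Z_2=6, Z_1=-1]  = 1
Z_7 = -Z_1 + 2Z_4 + 2Z_6  [with Z_1=-1, Z_4=1, Z_6=5]  = 13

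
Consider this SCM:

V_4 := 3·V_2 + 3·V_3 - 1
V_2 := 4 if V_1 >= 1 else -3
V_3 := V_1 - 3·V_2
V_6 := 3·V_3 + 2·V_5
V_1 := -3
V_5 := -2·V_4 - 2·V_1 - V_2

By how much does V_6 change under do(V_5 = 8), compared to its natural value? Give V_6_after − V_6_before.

The intervention breaks the incoming arrows to V_5: V_5 := -2·V_4 - 2·V_1 - V_2 no longer applies, and V_5 = 8.
V_2 = 4 if V_1 >= 1 else -3  [with V_1=-3]  = -3
V_3 = V_1 - 3·V_2  [with V_1=-3, V_2=-3]  = 6
V_6 = 3·V_3 + 2·V_5  [with V_3=6, V_5=8]  = 34
Without intervention: V_2 = 4 if V_1 >= 1 else -3  [with V_1=-3]  = -3; V_3 = V_1 - 3·V_2  [with V_1=-3, V_2=-3]  = 6; V_4 = 3·V_2 + 3·V_3 - 1  [with V_2=-3, V_3=6]  = 8; V_5 = -2·V_4 - 2·V_1 - V_2  [with V_4=8, V_1=-3, V_2=-3]  = -7; V_6 = 3·V_3 + 2·V_5  [with V_3=6, V_5=-7]  = 4.
Change = 34 − 4 = 30.

30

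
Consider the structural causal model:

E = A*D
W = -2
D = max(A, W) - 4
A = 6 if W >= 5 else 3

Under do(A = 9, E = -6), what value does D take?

5

The joint intervention fixes A = 9, E = -6, removing each variable's own equation.
D = max(A, W) - 4  [with A=9, W=-2]  = 5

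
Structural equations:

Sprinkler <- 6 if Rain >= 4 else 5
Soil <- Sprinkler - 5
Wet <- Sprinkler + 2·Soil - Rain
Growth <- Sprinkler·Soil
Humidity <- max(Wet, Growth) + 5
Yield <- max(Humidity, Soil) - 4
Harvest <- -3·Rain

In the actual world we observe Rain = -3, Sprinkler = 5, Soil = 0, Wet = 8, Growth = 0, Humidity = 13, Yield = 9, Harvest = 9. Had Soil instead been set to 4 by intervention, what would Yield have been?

The intervention breaks the incoming arrows to Soil: Soil <- Sprinkler - 5 no longer applies, and Soil = 4.
Sprinkler = 6 if Rain >= 4 else 5  [with Rain=-3]  = 5
Wet = Sprinkler + 2·Soil - Rain  [with Sprinkler=5, Soil=4, Rain=-3]  = 16
Growth = Sprinkler·Soil  [with Sprinkler=5, Soil=4]  = 20
Humidity = max(Wet, Growth) + 5  [with Wet=16, Growth=20]  = 25
Yield = max(Humidity, Soil) - 4  [with Humidity=25, Soil=4]  = 21

21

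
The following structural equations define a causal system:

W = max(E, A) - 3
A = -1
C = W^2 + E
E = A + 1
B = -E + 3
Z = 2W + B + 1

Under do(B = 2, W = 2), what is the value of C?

4

The joint intervention fixes B = 2, W = 2, removing each variable's own equation.
E = A + 1  [with A=-1]  = 0
C = W^2 + E  [with W=2, E=0]  = 4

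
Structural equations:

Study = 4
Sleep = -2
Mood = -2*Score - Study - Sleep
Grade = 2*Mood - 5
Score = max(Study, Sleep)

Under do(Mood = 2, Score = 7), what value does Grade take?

The joint intervention fixes Mood = 2, Score = 7, removing each variable's own equation.
Grade = 2*Mood - 5  [with Mood=2]  = -1

-1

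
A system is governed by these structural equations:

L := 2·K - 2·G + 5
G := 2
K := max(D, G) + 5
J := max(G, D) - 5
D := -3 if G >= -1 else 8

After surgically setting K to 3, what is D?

-3

The intervention breaks the incoming arrows to K: K := max(D, G) + 5 no longer applies, and K = 3.
Since D is not a descendant of the intervened variable, it is unaffected.
D = -3 if G >= -1 else 8  [with G=2]  = -3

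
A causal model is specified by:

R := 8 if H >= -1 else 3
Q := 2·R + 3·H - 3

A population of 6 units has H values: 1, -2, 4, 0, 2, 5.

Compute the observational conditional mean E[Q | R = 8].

Conditioning on R=8 selects the 5 unit(s) with H ∈ {1, 4, 0, 2, 5}. Their Q values: 16, 25, 13, 19, 28. Mean = 20.2.

20.2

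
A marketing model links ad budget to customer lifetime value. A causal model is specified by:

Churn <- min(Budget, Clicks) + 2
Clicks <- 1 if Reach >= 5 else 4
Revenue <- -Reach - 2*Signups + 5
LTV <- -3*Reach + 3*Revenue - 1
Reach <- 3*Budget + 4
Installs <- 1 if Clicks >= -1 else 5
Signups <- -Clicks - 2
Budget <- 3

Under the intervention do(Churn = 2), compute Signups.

-3

do(Churn=2) replaces the equation Churn <- min(Budget, Clicks) + 2 with the constant Churn = 2.
Since Signups is not a descendant of the intervened variable, it is unaffected.
Reach = 3*Budget + 4  [with Budget=3]  = 13
Clicks = 1 if Reach >= 5 else 4  [with Reach=13]  = 1
Signups = -Clicks - 2  [with Clicks=1]  = -3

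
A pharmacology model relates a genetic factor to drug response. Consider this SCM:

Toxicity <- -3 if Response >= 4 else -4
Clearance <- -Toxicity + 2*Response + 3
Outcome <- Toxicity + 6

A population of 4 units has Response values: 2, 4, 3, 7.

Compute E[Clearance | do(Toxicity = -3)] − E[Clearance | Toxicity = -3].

The intervention sets Toxicity=-3 in all 4 units regardless of Response. Recomputing Clearance per unit gives 10, 14, 12, 20; average 14.
Conditioning on Toxicity=-3 selects the 2 unit(s) with Response ∈ {4, 7}. Their Clearance values: 14, 20. Mean = 17.
Difference = 14 − 17 = -3.

-3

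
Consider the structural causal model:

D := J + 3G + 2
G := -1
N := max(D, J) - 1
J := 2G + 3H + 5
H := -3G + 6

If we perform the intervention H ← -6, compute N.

-16

do(H=-6) replaces the equation H := -3G + 6 with the constant H = -6.
J = 2G + 3H + 5  [with G=-1, H=-6]  = -15
D = J + 3G + 2  [with J=-15, G=-1]  = -16
N = max(D, J) - 1  [with D=-16, J=-15]  = -16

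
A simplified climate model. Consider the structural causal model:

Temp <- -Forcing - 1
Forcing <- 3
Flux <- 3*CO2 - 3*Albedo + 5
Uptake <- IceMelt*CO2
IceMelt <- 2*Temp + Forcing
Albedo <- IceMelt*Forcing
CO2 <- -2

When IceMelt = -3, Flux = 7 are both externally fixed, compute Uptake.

Setting IceMelt = -3, Flux = 7 by intervention discards those variables' equations.
Uptake = IceMelt*CO2  [with IceMelt=-3, CO2=-2]  = 6

6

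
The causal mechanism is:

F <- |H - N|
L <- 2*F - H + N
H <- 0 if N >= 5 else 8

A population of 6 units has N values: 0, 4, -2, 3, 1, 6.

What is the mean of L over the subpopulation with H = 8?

6.8

Observing H=8 restricts to units where H's equation naturally yields 8: N ∈ {0, 4, -2, 3, 1}. In that subpopulation L = 8, 4, 10, 5, 7, mean 6.8.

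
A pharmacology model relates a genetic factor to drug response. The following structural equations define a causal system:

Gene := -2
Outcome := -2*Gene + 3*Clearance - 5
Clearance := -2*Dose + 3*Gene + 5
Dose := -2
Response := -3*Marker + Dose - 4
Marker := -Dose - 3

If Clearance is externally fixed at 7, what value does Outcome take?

The intervention breaks the incoming arrows to Clearance: Clearance := -2*Dose + 3*Gene + 5 no longer applies, and Clearance = 7.
Outcome = -2*Gene + 3*Clearance - 5  [with Gene=-2, Clearance=7]  = 20

20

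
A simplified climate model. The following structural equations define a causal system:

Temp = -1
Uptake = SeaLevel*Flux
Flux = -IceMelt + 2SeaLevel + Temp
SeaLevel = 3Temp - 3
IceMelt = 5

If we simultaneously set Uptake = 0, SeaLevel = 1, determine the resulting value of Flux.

Under do(Uptake = 0, SeaLevel = 1), each intervened variable's structural equation is replaced by its fixed value.
Flux = -IceMelt + 2SeaLevel + Temp  [with IceMelt=5, SeaLevel=1, Temp=-1]  = -4

-4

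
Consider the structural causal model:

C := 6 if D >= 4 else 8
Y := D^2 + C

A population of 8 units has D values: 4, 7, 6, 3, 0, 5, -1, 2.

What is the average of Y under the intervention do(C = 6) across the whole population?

do(C=6) breaks C's dependence on D. With C=6 fixed, Y across the units is 22, 55, 42, 15, 6, 31, 7, 10, mean 23.5.

23.5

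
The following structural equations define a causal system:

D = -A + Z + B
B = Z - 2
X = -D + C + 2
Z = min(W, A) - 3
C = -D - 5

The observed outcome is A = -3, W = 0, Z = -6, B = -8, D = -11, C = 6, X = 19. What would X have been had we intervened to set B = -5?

13

The intervention breaks the incoming arrows to B: B = Z - 2 no longer applies, and B = -5.
Z = min(W, A) - 3  [with W=0, A=-3]  = -6
D = -A + Z + B  [with A=-3, Z=-6, B=-5]  = -8
C = -D - 5  [with D=-8]  = 3
X = -D + C + 2  [with D=-8, C=3]  = 13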